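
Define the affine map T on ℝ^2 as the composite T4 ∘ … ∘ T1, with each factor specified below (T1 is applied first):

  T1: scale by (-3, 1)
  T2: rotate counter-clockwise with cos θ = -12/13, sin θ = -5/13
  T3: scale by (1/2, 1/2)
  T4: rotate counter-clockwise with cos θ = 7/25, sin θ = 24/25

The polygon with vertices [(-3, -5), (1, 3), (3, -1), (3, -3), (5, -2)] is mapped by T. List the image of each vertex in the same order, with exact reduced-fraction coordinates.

image vertices: (-1291/650, -3087/650), (861/650, 1077/650), (-647/650, 2871/650), (-1293/650, 2799/650), (-593/325, 4773/650)

T1 scale by (-3, 1): (-3, -5) → (9, -5); (1, 3) → (-3, 3); (3, -1) → (-9, -1); (3, -3) → (-9, -3); (5, -2) → (-15, -2)
T2 rotate counter-clockwise with cos θ = -12/13, sin θ = -5/13: (9, -5) → (-133/13, 15/13); (-3, 3) → (51/13, -21/13); (-9, -1) → (103/13, 57/13); (-9, -3) → (93/13, 81/13); (-15, -2) → (170/13, 99/13)
T3 scale by (1/2, 1/2): (-133/13, 15/13) → (-133/26, 15/26); (51/13, -21/13) → (51/26, -21/26); (103/13, 57/13) → (103/26, 57/26); (93/13, 81/13) → (93/26, 81/26); (170/13, 99/13) → (85/13, 99/26)
T4 rotate counter-clockwise with cos θ = 7/25, sin θ = 24/25: (-133/26, 15/26) → (-1291/650, -3087/650); (51/26, -21/26) → (861/650, 1077/650); (103/26, 57/26) → (-647/650, 2871/650); (93/26, 81/26) → (-1293/650, 2799/650); (85/13, 99/26) → (-593/325, 4773/650)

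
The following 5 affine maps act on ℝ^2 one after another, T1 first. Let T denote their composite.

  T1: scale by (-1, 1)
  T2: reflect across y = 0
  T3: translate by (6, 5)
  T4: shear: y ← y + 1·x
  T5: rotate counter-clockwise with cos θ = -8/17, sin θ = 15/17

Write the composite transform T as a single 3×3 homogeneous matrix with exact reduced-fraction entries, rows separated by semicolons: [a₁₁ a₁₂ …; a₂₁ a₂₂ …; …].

T = [23/17 15/17 -213/17; -7/17 8/17 2/17; 0 0 1]

T1 = [-1 0 0; 0 1 0; 0 0 1]
T2·T1 = [-1 0 0; 0 -1 0; 0 0 1]
T3·…·T1 = [-1 0 6; 0 -1 5; 0 0 1]
T4·…·T1 = [-1 0 6; -1 -1 11; 0 0 1]
T5·…·T1 = [23/17 15/17 -213/17; -7/17 8/17 2/17; 0 0 1]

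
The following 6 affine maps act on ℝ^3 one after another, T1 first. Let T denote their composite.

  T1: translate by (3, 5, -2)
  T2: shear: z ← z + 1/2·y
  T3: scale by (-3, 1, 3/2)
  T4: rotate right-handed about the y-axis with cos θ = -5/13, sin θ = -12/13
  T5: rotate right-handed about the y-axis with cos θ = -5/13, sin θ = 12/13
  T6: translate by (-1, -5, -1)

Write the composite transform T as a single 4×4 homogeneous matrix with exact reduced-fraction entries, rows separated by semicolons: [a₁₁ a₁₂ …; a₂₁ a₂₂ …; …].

T1 = [1 0 0 3; 0 1 0 5; 0 0 1 -2; 0 0 0 1]
T2·T1 = [1 0 0 3; 0 1 0 5; 0 1/2 1 1/2; 0 0 0 1]
T3·…·T1 = [-3 0 0 -9; 0 1 0 5; 0 3/4 3/2 3/4; 0 0 0 1]
T4·…·T1 = [15/13 -9/13 -18/13 36/13; 0 1 0 5; -36/13 -15/52 -15/26 -447/52; 0 0 0 1]
T5·…·T1 = [-3 0 0 -9; 0 1 0 5; 0 3/4 3/2 3/4; 0 0 0 1]
T6·…·T1 = [-3 0 0 -10; 0 1 0 0; 0 3/4 3/2 -1/4; 0 0 0 1]

T = [-3 0 0 -10; 0 1 0 0; 0 3/4 3/2 -1/4; 0 0 0 1]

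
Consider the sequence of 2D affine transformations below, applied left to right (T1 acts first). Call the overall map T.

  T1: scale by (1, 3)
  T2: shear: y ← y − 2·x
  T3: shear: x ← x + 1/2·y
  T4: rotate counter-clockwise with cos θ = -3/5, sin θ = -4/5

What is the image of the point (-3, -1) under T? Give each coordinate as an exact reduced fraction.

T(p) = (33/10, -3/5)

T1 scale by (1, 3): (-3, -1) → (-3, -3)
T2 shear: y ← y − 2·x: (-3, -3) → (-3, 3)
T3 shear: x ← x + 1/2·y: (-3, 3) → (-3/2, 3)
T4 rotate counter-clockwise with cos θ = -3/5, sin θ = -4/5: (-3/2, 3) → (33/10, -3/5)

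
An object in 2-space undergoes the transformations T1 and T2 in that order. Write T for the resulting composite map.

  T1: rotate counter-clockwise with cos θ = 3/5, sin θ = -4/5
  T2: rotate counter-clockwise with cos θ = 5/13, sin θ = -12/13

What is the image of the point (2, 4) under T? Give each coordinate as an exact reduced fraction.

T(p) = (158/65, -244/65)

T1 rotate counter-clockwise with cos θ = 3/5, sin θ = -4/5: (2, 4) → (22/5, 4/5)
T2 rotate counter-clockwise with cos θ = 5/13, sin θ = -12/13: (22/5, 4/5) → (158/65, -244/65)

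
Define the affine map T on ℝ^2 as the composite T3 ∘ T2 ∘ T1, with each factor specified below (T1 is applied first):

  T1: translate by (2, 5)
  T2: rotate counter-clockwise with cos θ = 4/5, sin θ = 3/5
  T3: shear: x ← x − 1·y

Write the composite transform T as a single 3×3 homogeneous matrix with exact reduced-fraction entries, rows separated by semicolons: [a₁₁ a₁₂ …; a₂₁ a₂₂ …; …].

T = [1/5 -7/5 -33/5; 3/5 4/5 26/5; 0 0 1]

T1 = [1 0 2; 0 1 5; 0 0 1]
T2·T1 = [4/5 -3/5 -7/5; 3/5 4/5 26/5; 0 0 1]
T3·…·T1 = [1/5 -7/5 -33/5; 3/5 4/5 26/5; 0 0 1]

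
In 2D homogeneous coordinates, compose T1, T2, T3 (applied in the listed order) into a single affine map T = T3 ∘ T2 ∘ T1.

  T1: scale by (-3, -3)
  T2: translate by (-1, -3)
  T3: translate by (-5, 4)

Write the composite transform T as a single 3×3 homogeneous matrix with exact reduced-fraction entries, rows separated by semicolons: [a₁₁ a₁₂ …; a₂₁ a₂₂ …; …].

T1 = [-3 0 0; 0 -3 0; 0 0 1]
T2·T1 = [-3 0 -1; 0 -3 -3; 0 0 1]
T3·…·T1 = [-3 0 -6; 0 -3 1; 0 0 1]

T = [-3 0 -6; 0 -3 1; 0 0 1]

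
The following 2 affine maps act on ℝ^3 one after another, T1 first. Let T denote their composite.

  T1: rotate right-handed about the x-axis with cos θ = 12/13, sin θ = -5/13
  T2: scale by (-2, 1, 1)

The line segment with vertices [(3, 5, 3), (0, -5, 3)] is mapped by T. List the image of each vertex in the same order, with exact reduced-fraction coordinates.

image vertices: (-6, 75/13, 11/13), (0, -45/13, 61/13)

T1 rotate right-handed about the x-axis with cos θ = 12/13, sin θ = -5/13: (3, 5, 3) → (3, 75/13, 11/13); (0, -5, 3) → (0, -45/13, 61/13)
T2 scale by (-2, 1, 1): (3, 75/13, 11/13) → (-6, 75/13, 11/13); (0, -45/13, 61/13) → (0, -45/13, 61/13)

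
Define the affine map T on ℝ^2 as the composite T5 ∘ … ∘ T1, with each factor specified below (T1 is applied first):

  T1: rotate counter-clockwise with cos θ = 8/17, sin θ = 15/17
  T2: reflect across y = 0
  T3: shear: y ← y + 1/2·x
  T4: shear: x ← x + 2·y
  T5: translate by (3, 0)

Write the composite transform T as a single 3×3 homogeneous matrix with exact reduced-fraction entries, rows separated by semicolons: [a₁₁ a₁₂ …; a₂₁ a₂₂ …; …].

T = [-14/17 -46/17 3; -11/17 -31/34 0; 0 0 1]

T1 = [8/17 -15/17 0; 15/17 8/17 0; 0 0 1]
T2·T1 = [8/17 -15/17 0; -15/17 -8/17 0; 0 0 1]
T3·…·T1 = [8/17 -15/17 0; -11/17 -31/34 0; 0 0 1]
T4·…·T1 = [-14/17 -46/17 0; -11/17 -31/34 0; 0 0 1]
T5·…·T1 = [-14/17 -46/17 3; -11/17 -31/34 0; 0 0 1]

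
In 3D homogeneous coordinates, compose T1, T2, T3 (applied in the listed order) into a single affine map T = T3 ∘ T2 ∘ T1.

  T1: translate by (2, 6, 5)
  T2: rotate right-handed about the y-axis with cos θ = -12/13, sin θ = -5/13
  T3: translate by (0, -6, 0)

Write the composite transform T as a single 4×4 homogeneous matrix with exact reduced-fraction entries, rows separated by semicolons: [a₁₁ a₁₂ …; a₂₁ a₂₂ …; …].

T1 = [1 0 0 2; 0 1 0 6; 0 0 1 5; 0 0 0 1]
T2·T1 = [-12/13 0 -5/13 -49/13; 0 1 0 6; 5/13 0 -12/13 -50/13; 0 0 0 1]
T3·…·T1 = [-12/13 0 -5/13 -49/13; 0 1 0 0; 5/13 0 -12/13 -50/13; 0 0 0 1]

T = [-12/13 0 -5/13 -49/13; 0 1 0 0; 5/13 0 -12/13 -50/13; 0 0 0 1]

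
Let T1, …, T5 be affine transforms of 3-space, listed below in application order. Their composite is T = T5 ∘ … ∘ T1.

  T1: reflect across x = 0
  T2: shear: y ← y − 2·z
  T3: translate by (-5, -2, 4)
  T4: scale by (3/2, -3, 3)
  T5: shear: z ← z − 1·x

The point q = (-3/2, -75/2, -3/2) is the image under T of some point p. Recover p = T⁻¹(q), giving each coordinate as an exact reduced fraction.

p = (-4, 9/2, -5)

T1 = [-1 0 0 0; 0 1 0 0; 0 0 1 0; 0 0 0 1]
T2·T1 = [-1 0 0 0; 0 1 -2 0; 0 0 1 0; 0 0 0 1]
T3·…·T1 = [-1 0 0 -5; 0 1 -2 -2; 0 0 1 4; 0 0 0 1]
T4·…·T1 = [-3/2 0 0 -15/2; 0 -3 6 6; 0 0 3 12; 0 0 0 1]
T5·…·T1 = [-3/2 0 0 -15/2; 0 -3 6 6; 3/2 0 3 39/2; 0 0 0 1]
det M = 27/2; M⁻¹ = [-2/3 0 0 -5; 2/3 -1/3 2/3 -6; 1/3 0 1/3 -4; 0 0 0 1]
M⁻¹ · (-3/2, -75/2, -3/2)ᵀ = (-4, 9/2, -5)ᵀ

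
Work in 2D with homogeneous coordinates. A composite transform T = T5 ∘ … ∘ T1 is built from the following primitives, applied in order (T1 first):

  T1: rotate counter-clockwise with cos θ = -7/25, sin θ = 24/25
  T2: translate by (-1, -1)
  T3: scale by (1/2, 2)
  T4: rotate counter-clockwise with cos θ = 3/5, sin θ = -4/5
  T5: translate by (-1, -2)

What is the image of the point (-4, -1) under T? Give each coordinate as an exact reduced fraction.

T(p) = (-1993/250, -988/125)

T1 rotate counter-clockwise with cos θ = -7/25, sin θ = 24/25: (-4, -1) → (52/25, -89/25)
T2 translate by (-1, -1): (52/25, -89/25) → (27/25, -114/25)
T3 scale by (1/2, 2): (27/25, -114/25) → (27/50, -228/25)
T4 rotate counter-clockwise with cos θ = 3/5, sin θ = -4/5: (27/50, -228/25) → (-1743/250, -738/125)
T5 translate by (-1, -2): (-1743/250, -738/125) → (-1993/250, -988/125)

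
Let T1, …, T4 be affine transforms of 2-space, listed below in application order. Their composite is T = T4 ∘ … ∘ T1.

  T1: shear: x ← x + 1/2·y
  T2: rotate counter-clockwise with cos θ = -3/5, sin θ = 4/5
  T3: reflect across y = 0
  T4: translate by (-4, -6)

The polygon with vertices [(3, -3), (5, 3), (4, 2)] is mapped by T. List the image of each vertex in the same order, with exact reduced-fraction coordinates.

T1 shear: x ← x + 1/2·y: (3, -3) → (3/2, -3); (5, 3) → (13/2, 3); (4, 2) → (5, 2)
T2 rotate counter-clockwise with cos θ = -3/5, sin θ = 4/5: (3/2, -3) → (3/2, 3); (13/2, 3) → (-63/10, 17/5); (5, 2) → (-23/5, 14/5)
T3 reflect across y = 0: (3/2, 3) → (3/2, -3); (-63/10, 17/5) → (-63/10, -17/5); (-23/5, 14/5) → (-23/5, -14/5)
T4 translate by (-4, -6): (3/2, -3) → (-5/2, -9); (-63/10, -17/5) → (-103/10, -47/5); (-23/5, -14/5) → (-43/5, -44/5)

image vertices: (-5/2, -9), (-103/10, -47/5), (-43/5, -44/5)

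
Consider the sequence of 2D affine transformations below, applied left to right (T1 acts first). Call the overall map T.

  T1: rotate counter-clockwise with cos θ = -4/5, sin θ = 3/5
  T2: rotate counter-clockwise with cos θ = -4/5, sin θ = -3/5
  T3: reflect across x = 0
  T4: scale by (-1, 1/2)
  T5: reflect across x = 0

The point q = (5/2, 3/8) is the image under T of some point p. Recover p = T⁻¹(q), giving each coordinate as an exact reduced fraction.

T1 = [-4/5 -3/5 0; 3/5 -4/5 0; 0 0 1]
T2·T1 = [1 0 0; 0 1 0; 0 0 1]
T3·…·T1 = [-1 0 0; 0 1 0; 0 0 1]
T4·…·T1 = [1 0 0; 0 1/2 0; 0 0 1]
T5·…·T1 = [-1 0 0; 0 1/2 0; 0 0 1]
det M = -1/2; M⁻¹ = [-1 0 0; 0 2 0; 0 0 1]
M⁻¹ · (5/2, 3/8)ᵀ = (-5/2, 3/4)ᵀ

p = (-5/2, 3/4)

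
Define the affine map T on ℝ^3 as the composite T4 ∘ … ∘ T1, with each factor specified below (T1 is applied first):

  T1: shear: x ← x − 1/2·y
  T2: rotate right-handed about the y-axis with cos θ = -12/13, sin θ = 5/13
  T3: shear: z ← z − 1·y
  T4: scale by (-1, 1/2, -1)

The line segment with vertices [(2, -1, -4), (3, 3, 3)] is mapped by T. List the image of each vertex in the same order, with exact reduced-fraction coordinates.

T1 shear: x ← x − 1/2·y: (2, -1, -4) → (5/2, -1, -4); (3, 3, 3) → (3/2, 3, 3)
T2 rotate right-handed about the y-axis with cos θ = -12/13, sin θ = 5/13: (5/2, -1, -4) → (-50/13, -1, 71/26); (3/2, 3, 3) → (-3/13, 3, -87/26)
T3 shear: z ← z − 1·y: (-50/13, -1, 71/26) → (-50/13, -1, 97/26); (-3/13, 3, -87/26) → (-3/13, 3, -165/26)
T4 scale by (-1, 1/2, -1): (-50/13, -1, 97/26) → (50/13, -1/2, -97/26); (-3/13, 3, -165/26) → (3/13, 3/2, 165/26)

image vertices: (50/13, -1/2, -97/26), (3/13, 3/2, 165/26)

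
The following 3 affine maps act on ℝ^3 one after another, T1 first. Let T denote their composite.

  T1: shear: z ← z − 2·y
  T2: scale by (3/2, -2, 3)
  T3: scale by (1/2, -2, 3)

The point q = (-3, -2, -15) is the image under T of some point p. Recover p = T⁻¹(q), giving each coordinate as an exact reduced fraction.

T1 = [1 0 0 0; 0 1 0 0; 0 -2 1 0; 0 0 0 1]
T2·T1 = [3/2 0 0 0; 0 -2 0 0; 0 -6 3 0; 0 0 0 1]
T3·…·T1 = [3/4 0 0 0; 0 4 0 0; 0 -18 9 0; 0 0 0 1]
det M = 27; M⁻¹ = [4/3 0 0 0; 0 1/4 0 0; 0 1/2 1/9 0; 0 0 0 1]
M⁻¹ · (-3, -2, -15)ᵀ = (-4, -1/2, -8/3)ᵀ

p = (-4, -1/2, -8/3)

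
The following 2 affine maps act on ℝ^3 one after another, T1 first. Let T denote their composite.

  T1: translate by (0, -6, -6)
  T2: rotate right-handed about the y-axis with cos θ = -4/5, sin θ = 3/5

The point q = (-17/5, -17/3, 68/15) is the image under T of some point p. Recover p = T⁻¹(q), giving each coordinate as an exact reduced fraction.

p = (0, 1/3, 1/3)

T1 = [1 0 0 0; 0 1 0 -6; 0 0 1 -6; 0 0 0 1]
T2·T1 = [-4/5 0 3/5 -18/5; 0 1 0 -6; -3/5 0 -4/5 24/5; 0 0 0 1]
det M = 1; M⁻¹ = [-4/5 0 -3/5 0; 0 1 0 6; 3/5 0 -4/5 6; 0 0 0 1]
M⁻¹ · (-17/5, -17/3, 68/15)ᵀ = (0, 1/3, 1/3)ᵀ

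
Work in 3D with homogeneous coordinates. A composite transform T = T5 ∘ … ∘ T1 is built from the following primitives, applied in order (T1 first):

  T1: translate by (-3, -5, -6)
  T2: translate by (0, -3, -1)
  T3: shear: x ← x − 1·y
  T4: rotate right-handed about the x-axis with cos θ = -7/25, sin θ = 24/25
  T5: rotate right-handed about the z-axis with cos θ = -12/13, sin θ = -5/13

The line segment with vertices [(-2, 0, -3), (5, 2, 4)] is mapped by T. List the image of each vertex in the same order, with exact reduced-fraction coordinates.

image vertices: (116/65, -3927/325, -122/25), (-366/65, -2368/325, -123/25)

T1 translate by (-3, -5, -6): (-2, 0, -3) → (-5, -5, -9); (5, 2, 4) → (2, -3, -2)
T2 translate by (0, -3, -1): (-5, -5, -9) → (-5, -8, -10); (2, -3, -2) → (2, -6, -3)
T3 shear: x ← x − 1·y: (-5, -8, -10) → (3, -8, -10); (2, -6, -3) → (8, -6, -3)
T4 rotate right-handed about the x-axis with cos θ = -7/25, sin θ = 24/25: (3, -8, -10) → (3, 296/25, -122/25); (8, -6, -3) → (8, 114/25, -123/25)
T5 rotate right-handed about the z-axis with cos θ = -12/13, sin θ = -5/13: (3, 296/25, -122/25) → (116/65, -3927/325, -122/25); (8, 114/25, -123/25) → (-366/65, -2368/325, -123/25)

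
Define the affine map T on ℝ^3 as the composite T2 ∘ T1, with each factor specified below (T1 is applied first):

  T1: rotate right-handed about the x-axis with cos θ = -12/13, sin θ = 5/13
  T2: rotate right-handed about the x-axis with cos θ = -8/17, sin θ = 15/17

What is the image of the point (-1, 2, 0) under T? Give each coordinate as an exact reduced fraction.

T1 rotate right-handed about the x-axis with cos θ = -12/13, sin θ = 5/13: (-1, 2, 0) → (-1, -24/13, 10/13)
T2 rotate right-handed about the x-axis with cos θ = -8/17, sin θ = 15/17: (-1, -24/13, 10/13) → (-1, 42/221, -440/221)

T(p) = (-1, 42/221, -440/221)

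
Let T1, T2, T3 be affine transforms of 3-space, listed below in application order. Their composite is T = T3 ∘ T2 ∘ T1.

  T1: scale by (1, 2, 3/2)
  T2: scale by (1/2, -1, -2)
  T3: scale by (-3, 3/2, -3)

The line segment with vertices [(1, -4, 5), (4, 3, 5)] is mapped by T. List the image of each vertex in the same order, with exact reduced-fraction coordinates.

T1 scale by (1, 2, 3/2): (1, -4, 5) → (1, -8, 15/2); (4, 3, 5) → (4, 6, 15/2)
T2 scale by (1/2, -1, -2): (1, -8, 15/2) → (1/2, 8, -15); (4, 6, 15/2) → (2, -6, -15)
T3 scale by (-3, 3/2, -3): (1/2, 8, -15) → (-3/2, 12, 45); (2, -6, -15) → (-6, -9, 45)

image vertices: (-3/2, 12, 45), (-6, -9, 45)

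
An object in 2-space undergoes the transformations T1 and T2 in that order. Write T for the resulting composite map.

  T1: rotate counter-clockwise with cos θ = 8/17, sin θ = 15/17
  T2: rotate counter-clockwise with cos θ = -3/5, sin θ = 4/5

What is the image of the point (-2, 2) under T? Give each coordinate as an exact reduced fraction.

T(p) = (194/85, -142/85)

T1 rotate counter-clockwise with cos θ = 8/17, sin θ = 15/17: (-2, 2) → (-46/17, -14/17)
T2 rotate counter-clockwise with cos θ = -3/5, sin θ = 4/5: (-46/17, -14/17) → (194/85, -142/85)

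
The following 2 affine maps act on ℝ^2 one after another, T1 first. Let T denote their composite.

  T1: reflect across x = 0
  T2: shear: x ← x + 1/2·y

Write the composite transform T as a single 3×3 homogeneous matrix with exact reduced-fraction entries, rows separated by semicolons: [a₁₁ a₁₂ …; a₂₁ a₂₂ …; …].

T1 = [-1 0 0; 0 1 0; 0 0 1]
T2·T1 = [-1 1/2 0; 0 1 0; 0 0 1]

T = [-1 1/2 0; 0 1 0; 0 0 1]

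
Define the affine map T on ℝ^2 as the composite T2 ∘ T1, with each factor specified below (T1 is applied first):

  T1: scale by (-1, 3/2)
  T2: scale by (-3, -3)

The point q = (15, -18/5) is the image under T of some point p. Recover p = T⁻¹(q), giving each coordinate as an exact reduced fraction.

T1 = [-1 0 0; 0 3/2 0; 0 0 1]
T2·T1 = [3 0 0; 0 -9/2 0; 0 0 1]
det M = -27/2; M⁻¹ = [1/3 0 0; 0 -2/9 0; 0 0 1]
M⁻¹ · (15, -18/5)ᵀ = (5, 4/5)ᵀ

p = (5, 4/5)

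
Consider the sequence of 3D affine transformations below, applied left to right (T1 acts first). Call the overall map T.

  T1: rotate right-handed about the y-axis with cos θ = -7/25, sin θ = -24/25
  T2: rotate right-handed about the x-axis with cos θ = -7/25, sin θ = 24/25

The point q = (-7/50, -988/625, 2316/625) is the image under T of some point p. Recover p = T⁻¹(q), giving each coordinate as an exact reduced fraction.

T1 = [-7/25 0 -24/25 0; 0 1 0 0; 24/25 0 -7/25 0; 0 0 0 1]
T2·T1 = [-7/25 0 -24/25 0; -576/625 -7/25 168/625 0; -168/625 24/25 49/625 0; 0 0 0 1]
det M = 1; M⁻¹ = [-7/25 -576/625 -168/625 0; 0 -7/25 24/25 0; -24/25 168/625 49/625 0; 0 0 0 1]
M⁻¹ · (-7/50, -988/625, 2316/625)ᵀ = (1/2, 4, 0)ᵀ

p = (1/2, 4, 0)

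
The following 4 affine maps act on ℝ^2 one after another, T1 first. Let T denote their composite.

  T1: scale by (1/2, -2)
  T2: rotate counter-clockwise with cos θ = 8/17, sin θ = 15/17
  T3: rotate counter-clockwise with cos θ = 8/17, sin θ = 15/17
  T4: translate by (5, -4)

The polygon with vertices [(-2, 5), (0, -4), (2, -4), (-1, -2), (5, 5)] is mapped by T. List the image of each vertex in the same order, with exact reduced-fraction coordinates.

T1 scale by (1/2, -2): (-2, 5) → (-1, -10); (0, -4) → (0, 8); (2, -4) → (1, 8); (-1, -2) → (-1/2, 4); (5, 5) → (5/2, -10)
T2 rotate counter-clockwise with cos θ = 8/17, sin θ = 15/17: (-1, -10) → (142/17, -95/17); (0, 8) → (-120/17, 64/17); (1, 8) → (-112/17, 79/17); (-1/2, 4) → (-64/17, 49/34); (5/2, -10) → (10, -5/2)
T3 rotate counter-clockwise with cos θ = 8/17, sin θ = 15/17: (142/17, -95/17) → (2561/289, 1370/289); (-120/17, 64/17) → (-1920/289, -1288/289); (-112/17, 79/17) → (-2081/289, -1048/289); (-64/17, 49/34) → (-1759/578, -764/289); (10, -5/2) → (235/34, 130/17)
T4 translate by (5, -4): (2561/289, 1370/289) → (4006/289, 214/289); (-1920/289, -1288/289) → (-475/289, -2444/289); (-2081/289, -1048/289) → (-636/289, -2204/289); (-1759/578, -764/289) → (1131/578, -1920/289); (235/34, 130/17) → (405/34, 62/17)

image vertices: (4006/289, 214/289), (-475/289, -2444/289), (-636/289, -2204/289), (1131/578, -1920/289), (405/34, 62/17)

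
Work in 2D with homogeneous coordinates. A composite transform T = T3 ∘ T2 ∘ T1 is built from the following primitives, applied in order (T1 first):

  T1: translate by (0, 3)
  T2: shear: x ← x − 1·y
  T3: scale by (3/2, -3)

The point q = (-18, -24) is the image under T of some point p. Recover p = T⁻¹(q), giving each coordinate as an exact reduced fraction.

p = (-4, 5)

T1 = [1 0 0; 0 1 3; 0 0 1]
T2·T1 = [1 -1 -3; 0 1 3; 0 0 1]
T3·…·T1 = [3/2 -3/2 -9/2; 0 -3 -9; 0 0 1]
det M = -9/2; M⁻¹ = [2/3 -1/3 0; 0 -1/3 -3; 0 0 1]
M⁻¹ · (-18, -24)ᵀ = (-4, 5)ᵀ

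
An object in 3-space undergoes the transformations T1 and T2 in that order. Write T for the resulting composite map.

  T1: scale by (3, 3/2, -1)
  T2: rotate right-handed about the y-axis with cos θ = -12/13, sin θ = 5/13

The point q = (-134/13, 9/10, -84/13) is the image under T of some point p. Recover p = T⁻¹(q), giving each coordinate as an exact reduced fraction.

p = (4, 3/5, -2)

T1 = [3 0 0 0; 0 3/2 0 0; 0 0 -1 0; 0 0 0 1]
T2·T1 = [-36/13 0 -5/13 0; 0 3/2 0 0; -15/13 0 12/13 0; 0 0 0 1]
det M = -9/2; M⁻¹ = [-4/13 0 -5/39 0; 0 2/3 0 0; -5/13 0 12/13 0; 0 0 0 1]
M⁻¹ · (-134/13, 9/10, -84/13)ᵀ = (4, 3/5, -2)ᵀ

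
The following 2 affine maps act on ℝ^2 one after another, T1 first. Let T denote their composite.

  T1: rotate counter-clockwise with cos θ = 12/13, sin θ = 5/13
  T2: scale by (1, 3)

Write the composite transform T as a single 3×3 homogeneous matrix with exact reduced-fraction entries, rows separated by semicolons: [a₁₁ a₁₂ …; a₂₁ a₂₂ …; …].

T = [12/13 -5/13 0; 15/13 36/13 0; 0 0 1]

T1 = [12/13 -5/13 0; 5/13 12/13 0; 0 0 1]
T2·T1 = [12/13 -5/13 0; 15/13 36/13 0; 0 0 1]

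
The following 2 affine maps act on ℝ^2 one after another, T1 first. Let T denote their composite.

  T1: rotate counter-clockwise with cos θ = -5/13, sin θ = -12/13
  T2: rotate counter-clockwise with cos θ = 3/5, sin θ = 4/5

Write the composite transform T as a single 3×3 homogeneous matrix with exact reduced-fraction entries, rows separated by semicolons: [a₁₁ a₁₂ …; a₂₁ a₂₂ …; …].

T = [33/65 56/65 0; -56/65 33/65 0; 0 0 1]

T1 = [-5/13 12/13 0; -12/13 -5/13 0; 0 0 1]
T2·T1 = [33/65 56/65 0; -56/65 33/65 0; 0 0 1]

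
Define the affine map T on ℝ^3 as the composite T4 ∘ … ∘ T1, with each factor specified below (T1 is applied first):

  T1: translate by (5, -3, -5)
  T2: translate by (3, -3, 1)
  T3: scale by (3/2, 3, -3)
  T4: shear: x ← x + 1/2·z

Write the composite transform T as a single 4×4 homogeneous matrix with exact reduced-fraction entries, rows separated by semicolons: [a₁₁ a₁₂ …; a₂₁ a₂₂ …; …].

T = [3/2 0 -3/2 18; 0 3 0 -18; 0 0 -3 12; 0 0 0 1]

T1 = [1 0 0 5; 0 1 0 -3; 0 0 1 -5; 0 0 0 1]
T2·T1 = [1 0 0 8; 0 1 0 -6; 0 0 1 -4; 0 0 0 1]
T3·…·T1 = [3/2 0 0 12; 0 3 0 -18; 0 0 -3 12; 0 0 0 1]
T4·…·T1 = [3/2 0 -3/2 18; 0 3 0 -18; 0 0 -3 12; 0 0 0 1]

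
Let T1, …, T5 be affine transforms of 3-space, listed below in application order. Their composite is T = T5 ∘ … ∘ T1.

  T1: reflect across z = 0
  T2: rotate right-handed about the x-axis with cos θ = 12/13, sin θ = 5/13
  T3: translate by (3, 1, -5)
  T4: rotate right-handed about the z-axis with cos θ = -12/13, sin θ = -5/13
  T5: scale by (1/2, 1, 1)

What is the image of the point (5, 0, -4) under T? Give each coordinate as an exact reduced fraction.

T1 reflect across z = 0: (5, 0, -4) → (5, 0, 4)
T2 rotate right-handed about the x-axis with cos θ = 12/13, sin θ = 5/13: (5, 0, 4) → (5, -20/13, 48/13)
T3 translate by (3, 1, -5): (5, -20/13, 48/13) → (8, -7/13, -17/13)
T4 rotate right-handed about the z-axis with cos θ = -12/13, sin θ = -5/13: (8, -7/13, -17/13) → (-1283/169, -436/169, -17/13)
T5 scale by (1/2, 1, 1): (-1283/169, -436/169, -17/13) → (-1283/338, -436/169, -17/13)

T(p) = (-1283/338, -436/169, -17/13)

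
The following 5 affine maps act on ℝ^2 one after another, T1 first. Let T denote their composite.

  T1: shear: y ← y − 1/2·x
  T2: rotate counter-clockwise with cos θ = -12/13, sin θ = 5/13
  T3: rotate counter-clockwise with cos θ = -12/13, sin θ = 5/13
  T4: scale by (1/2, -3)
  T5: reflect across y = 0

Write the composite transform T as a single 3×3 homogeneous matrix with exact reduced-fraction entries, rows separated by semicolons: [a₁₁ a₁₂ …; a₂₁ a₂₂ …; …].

T = [59/338 60/169 0; -1077/338 357/169 0; 0 0 1]

T1 = [1 0 0; -1/2 1 0; 0 0 1]
T2·T1 = [-19/26 -5/13 0; 11/13 -12/13 0; 0 0 1]
T3·…·T1 = [59/169 120/169 0; -359/338 119/169 0; 0 0 1]
T4·…·T1 = [59/338 60/169 0; 1077/338 -357/169 0; 0 0 1]
T5·…·T1 = [59/338 60/169 0; -1077/338 357/169 0; 0 0 1]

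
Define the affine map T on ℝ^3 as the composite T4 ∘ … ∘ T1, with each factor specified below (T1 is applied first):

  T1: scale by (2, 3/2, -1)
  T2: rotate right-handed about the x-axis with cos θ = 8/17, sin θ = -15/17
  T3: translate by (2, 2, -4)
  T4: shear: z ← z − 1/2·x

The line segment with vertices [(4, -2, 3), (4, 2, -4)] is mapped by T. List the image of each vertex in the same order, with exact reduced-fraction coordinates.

image vertices: (10, -35/17, -132/17), (10, 118/17, -166/17)

T1 scale by (2, 3/2, -1): (4, -2, 3) → (8, -3, -3); (4, 2, -4) → (8, 3, 4)
T2 rotate right-handed about the x-axis with cos θ = 8/17, sin θ = -15/17: (8, -3, -3) → (8, -69/17, 21/17); (8, 3, 4) → (8, 84/17, -13/17)
T3 translate by (2, 2, -4): (8, -69/17, 21/17) → (10, -35/17, -47/17); (8, 84/17, -13/17) → (10, 118/17, -81/17)
T4 shear: z ← z − 1/2·x: (10, -35/17, -47/17) → (10, -35/17, -132/17); (10, 118/17, -81/17) → (10, 118/17, -166/17)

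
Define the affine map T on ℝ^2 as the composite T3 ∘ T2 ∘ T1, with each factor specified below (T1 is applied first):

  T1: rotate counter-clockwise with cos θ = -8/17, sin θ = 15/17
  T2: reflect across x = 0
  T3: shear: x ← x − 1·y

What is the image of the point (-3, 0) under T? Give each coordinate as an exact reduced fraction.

T(p) = (21/17, -45/17)

T1 rotate counter-clockwise with cos θ = -8/17, sin θ = 15/17: (-3, 0) → (24/17, -45/17)
T2 reflect across x = 0: (24/17, -45/17) → (-24/17, -45/17)
T3 shear: x ← x − 1·y: (-24/17, -45/17) → (21/17, -45/17)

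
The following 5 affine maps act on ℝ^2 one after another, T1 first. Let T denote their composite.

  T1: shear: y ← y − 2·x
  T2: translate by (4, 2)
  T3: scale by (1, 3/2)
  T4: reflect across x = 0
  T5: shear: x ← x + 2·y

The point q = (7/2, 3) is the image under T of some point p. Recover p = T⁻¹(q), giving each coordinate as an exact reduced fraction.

p = (-3/2, -3)

T1 = [1 0 0; -2 1 0; 0 0 1]
T2·T1 = [1 0 4; -2 1 2; 0 0 1]
T3·…·T1 = [1 0 4; -3 3/2 3; 0 0 1]
T4·…·T1 = [-1 0 -4; -3 3/2 3; 0 0 1]
T5·…·T1 = [-7 3 2; -3 3/2 3; 0 0 1]
det M = -3/2; M⁻¹ = [-1 2 -4; -2 14/3 -10; 0 0 1]
M⁻¹ · (7/2, 3)ᵀ = (-3/2, -3)ᵀ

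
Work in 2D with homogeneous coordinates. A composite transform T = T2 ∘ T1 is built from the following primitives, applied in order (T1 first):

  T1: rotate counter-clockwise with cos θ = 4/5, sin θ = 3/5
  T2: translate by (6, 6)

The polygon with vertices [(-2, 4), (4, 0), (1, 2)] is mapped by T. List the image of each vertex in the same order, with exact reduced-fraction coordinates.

T1 rotate counter-clockwise with cos θ = 4/5, sin θ = 3/5: (-2, 4) → (-4, 2); (4, 0) → (16/5, 12/5); (1, 2) → (-2/5, 11/5)
T2 translate by (6, 6): (-4, 2) → (2, 8); (16/5, 12/5) → (46/5, 42/5); (-2/5, 11/5) → (28/5, 41/5)

image vertices: (2, 8), (46/5, 42/5), (28/5, 41/5)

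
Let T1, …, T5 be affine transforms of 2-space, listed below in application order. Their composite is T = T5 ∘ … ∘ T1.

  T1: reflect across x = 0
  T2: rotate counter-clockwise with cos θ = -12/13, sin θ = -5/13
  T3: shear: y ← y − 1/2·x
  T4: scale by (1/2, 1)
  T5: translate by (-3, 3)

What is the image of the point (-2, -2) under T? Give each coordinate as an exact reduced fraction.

T(p) = (-56/13, 70/13)

T1 reflect across x = 0: (-2, -2) → (2, -2)
T2 rotate counter-clockwise with cos θ = -12/13, sin θ = -5/13: (2, -2) → (-34/13, 14/13)
T3 shear: y ← y − 1/2·x: (-34/13, 14/13) → (-34/13, 31/13)
T4 scale by (1/2, 1): (-34/13, 31/13) → (-17/13, 31/13)
T5 translate by (-3, 3): (-17/13, 31/13) → (-56/13, 70/13)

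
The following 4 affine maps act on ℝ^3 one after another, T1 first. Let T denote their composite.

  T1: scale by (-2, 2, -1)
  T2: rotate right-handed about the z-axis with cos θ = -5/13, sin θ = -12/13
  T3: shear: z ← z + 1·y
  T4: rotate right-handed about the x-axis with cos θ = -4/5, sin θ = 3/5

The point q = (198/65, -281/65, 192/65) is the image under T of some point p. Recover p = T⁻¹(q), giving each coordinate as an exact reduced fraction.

T1 = [-2 0 0 0; 0 2 0 0; 0 0 -1 0; 0 0 0 1]
T2·T1 = [10/13 24/13 0 0; 24/13 -10/13 0 0; 0 0 -1 0; 0 0 0 1]
T3·…·T1 = [10/13 24/13 0 0; 24/13 -10/13 0 0; 24/13 -10/13 -1 0; 0 0 0 1]
T4·…·T1 = [10/13 24/13 0 0; -168/65 14/13 3/5 0; -24/65 2/13 4/5 0; 0 0 0 1]
det M = 4; M⁻¹ = [5/26 -24/65 18/65 0; 6/13 2/13 -3/26 0; 0 -1/5 7/5 0; 0 0 0 1]
M⁻¹ · (198/65, -281/65, 192/65)ᵀ = (3, 2/5, 5)ᵀ

p = (3, 2/5, 5)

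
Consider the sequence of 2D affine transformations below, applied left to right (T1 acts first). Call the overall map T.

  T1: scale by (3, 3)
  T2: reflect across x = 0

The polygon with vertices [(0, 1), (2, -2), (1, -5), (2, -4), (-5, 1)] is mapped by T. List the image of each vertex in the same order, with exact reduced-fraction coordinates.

T1 scale by (3, 3): (0, 1) → (0, 3); (2, -2) → (6, -6); (1, -5) → (3, -15); (2, -4) → (6, -12); (-5, 1) → (-15, 3)
T2 reflect across x = 0: (0, 3) → (0, 3); (6, -6) → (-6, -6); (3, -15) → (-3, -15); (6, -12) → (-6, -12); (-15, 3) → (15, 3)

image vertices: (0, 3), (-6, -6), (-3, -15), (-6, -12), (15, 3)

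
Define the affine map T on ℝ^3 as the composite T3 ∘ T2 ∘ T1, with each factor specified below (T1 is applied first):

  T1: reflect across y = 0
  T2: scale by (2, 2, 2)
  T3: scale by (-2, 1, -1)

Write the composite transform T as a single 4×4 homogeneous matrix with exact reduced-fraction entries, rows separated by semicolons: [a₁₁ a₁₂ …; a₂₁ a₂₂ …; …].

T1 = [1 0 0 0; 0 -1 0 0; 0 0 1 0; 0 0 0 1]
T2·T1 = [2 0 0 0; 0 -2 0 0; 0 0 2 0; 0 0 0 1]
T3·…·T1 = [-4 0 0 0; 0 -2 0 0; 0 0 -2 0; 0 0 0 1]

T = [-4 0 0 0; 0 -2 0 0; 0 0 -2 0; 0 0 0 1]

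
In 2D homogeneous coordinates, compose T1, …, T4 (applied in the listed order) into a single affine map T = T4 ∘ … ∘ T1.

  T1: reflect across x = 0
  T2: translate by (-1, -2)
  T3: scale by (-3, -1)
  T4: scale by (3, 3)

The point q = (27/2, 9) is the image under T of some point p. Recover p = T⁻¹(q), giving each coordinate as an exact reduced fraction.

p = (1/2, -1)

T1 = [-1 0 0; 0 1 0; 0 0 1]
T2·T1 = [-1 0 -1; 0 1 -2; 0 0 1]
T3·…·T1 = [3 0 3; 0 -1 2; 0 0 1]
T4·…·T1 = [9 0 9; 0 -3 6; 0 0 1]
det M = -27; M⁻¹ = [1/9 0 -1; 0 -1/3 2; 0 0 1]
M⁻¹ · (27/2, 9)ᵀ = (1/2, -1)ᵀ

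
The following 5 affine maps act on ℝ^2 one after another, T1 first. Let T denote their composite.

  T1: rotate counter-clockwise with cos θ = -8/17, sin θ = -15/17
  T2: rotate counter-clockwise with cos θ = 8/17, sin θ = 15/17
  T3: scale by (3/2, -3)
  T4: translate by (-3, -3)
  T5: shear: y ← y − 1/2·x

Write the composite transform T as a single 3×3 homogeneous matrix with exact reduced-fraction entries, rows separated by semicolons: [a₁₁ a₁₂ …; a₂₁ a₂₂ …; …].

T = [483/578 360/289 -3; 141/68 -39/17 -3/2; 0 0 1]

T1 = [-8/17 15/17 0; -15/17 -8/17 0; 0 0 1]
T2·T1 = [161/289 240/289 0; -240/289 161/289 0; 0 0 1]
T3·…·T1 = [483/578 360/289 0; 720/289 -483/289 0; 0 0 1]
T4·…·T1 = [483/578 360/289 -3; 720/289 -483/289 -3; 0 0 1]
T5·…·T1 = [483/578 360/289 -3; 141/68 -39/17 -3/2; 0 0 1]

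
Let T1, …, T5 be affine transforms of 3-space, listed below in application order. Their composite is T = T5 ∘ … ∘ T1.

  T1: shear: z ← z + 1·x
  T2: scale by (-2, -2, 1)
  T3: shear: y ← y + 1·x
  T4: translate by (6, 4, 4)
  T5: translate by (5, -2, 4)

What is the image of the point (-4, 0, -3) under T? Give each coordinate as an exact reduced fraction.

T1 shear: z ← z + 1·x: (-4, 0, -3) → (-4, 0, -7)
T2 scale by (-2, -2, 1): (-4, 0, -7) → (8, 0, -7)
T3 shear: y ← y + 1·x: (8, 0, -7) → (8, 8, -7)
T4 translate by (6, 4, 4): (8, 8, -7) → (14, 12, -3)
T5 translate by (5, -2, 4): (14, 12, -3) → (19, 10, 1)

T(p) = (19, 10, 1)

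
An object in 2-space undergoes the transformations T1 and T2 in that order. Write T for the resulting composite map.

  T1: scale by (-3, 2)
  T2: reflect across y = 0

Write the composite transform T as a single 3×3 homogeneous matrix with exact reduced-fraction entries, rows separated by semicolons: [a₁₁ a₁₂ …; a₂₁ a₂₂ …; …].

T1 = [-3 0 0; 0 2 0; 0 0 1]
T2·T1 = [-3 0 0; 0 -2 0; 0 0 1]

T = [-3 0 0; 0 -2 0; 0 0 1]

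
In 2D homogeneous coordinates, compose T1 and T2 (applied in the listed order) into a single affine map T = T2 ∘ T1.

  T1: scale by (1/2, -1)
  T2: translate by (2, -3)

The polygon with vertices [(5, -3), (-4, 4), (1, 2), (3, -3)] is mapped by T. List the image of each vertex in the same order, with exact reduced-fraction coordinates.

image vertices: (9/2, 0), (0, -7), (5/2, -5), (7/2, 0)

T1 scale by (1/2, -1): (5, -3) → (5/2, 3); (-4, 4) → (-2, -4); (1, 2) → (1/2, -2); (3, -3) → (3/2, 3)
T2 translate by (2, -3): (5/2, 3) → (9/2, 0); (-2, -4) → (0, -7); (1/2, -2) → (5/2, -5); (3/2, 3) → (7/2, 0)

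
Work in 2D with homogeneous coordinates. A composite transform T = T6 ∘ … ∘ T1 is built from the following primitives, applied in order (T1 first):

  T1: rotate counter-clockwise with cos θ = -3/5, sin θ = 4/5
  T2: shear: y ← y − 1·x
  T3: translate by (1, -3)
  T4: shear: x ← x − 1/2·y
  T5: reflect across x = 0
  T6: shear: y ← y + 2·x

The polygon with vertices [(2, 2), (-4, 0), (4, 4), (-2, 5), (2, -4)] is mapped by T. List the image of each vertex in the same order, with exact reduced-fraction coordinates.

T1 rotate counter-clockwise with cos θ = -3/5, sin θ = 4/5: (2, 2) → (-14/5, 2/5); (-4, 0) → (12/5, -16/5); (4, 4) → (-28/5, 4/5); (-2, 5) → (-14/5, -23/5); (2, -4) → (2, 4)
T2 shear: y ← y − 1·x: (-14/5, 2/5) → (-14/5, 16/5); (12/5, -16/5) → (12/5, -28/5); (-28/5, 4/5) → (-28/5, 32/5); (-14/5, -23/5) → (-14/5, -9/5); (2, 4) → (2, 2)
T3 translate by (1, -3): (-14/5, 16/5) → (-9/5, 1/5); (12/5, -28/5) → (17/5, -43/5); (-28/5, 32/5) → (-23/5, 17/5); (-14/5, -9/5) → (-9/5, -24/5); (2, 2) → (3, -1)
T4 shear: x ← x − 1/2·y: (-9/5, 1/5) → (-19/10, 1/5); (17/5, -43/5) → (77/10, -43/5); (-23/5, 17/5) → (-63/10, 17/5); (-9/5, -24/5) → (3/5, -24/5); (3, -1) → (7/2, -1)
T5 reflect across x = 0: (-19/10, 1/5) → (19/10, 1/5); (77/10, -43/5) → (-77/10, -43/5); (-63/10, 17/5) → (63/10, 17/5); (3/5, -24/5) → (-3/5, -24/5); (7/2, -1) → (-7/2, -1)
T6 shear: y ← y + 2·x: (19/10, 1/5) → (19/10, 4); (-77/10, -43/5) → (-77/10, -24); (63/10, 17/5) → (63/10, 16); (-3/5, -24/5) → (-3/5, -6); (-7/2, -1) → (-7/2, -8)

image vertices: (19/10, 4), (-77/10, -24), (63/10, 16), (-3/5, -6), (-7/2, -8)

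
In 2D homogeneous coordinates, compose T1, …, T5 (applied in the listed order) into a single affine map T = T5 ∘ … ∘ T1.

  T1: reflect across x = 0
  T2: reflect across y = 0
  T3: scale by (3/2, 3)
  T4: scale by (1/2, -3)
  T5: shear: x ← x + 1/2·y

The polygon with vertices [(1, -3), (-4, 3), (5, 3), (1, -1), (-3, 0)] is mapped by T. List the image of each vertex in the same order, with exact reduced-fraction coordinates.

T1 reflect across x = 0: (1, -3) → (-1, -3); (-4, 3) → (4, 3); (5, 3) → (-5, 3); (1, -1) → (-1, -1); (-3, 0) → (3, 0)
T2 reflect across y = 0: (-1, -3) → (-1, 3); (4, 3) → (4, -3); (-5, 3) → (-5, -3); (-1, -1) → (-1, 1); (3, 0) → (3, 0)
T3 scale by (3/2, 3): (-1, 3) → (-3/2, 9); (4, -3) → (6, -9); (-5, -3) → (-15/2, -9); (-1, 1) → (-3/2, 3); (3, 0) → (9/2, 0)
T4 scale by (1/2, -3): (-3/2, 9) → (-3/4, -27); (6, -9) → (3, 27); (-15/2, -9) → (-15/4, 27); (-3/2, 3) → (-3/4, -9); (9/2, 0) → (9/4, 0)
T5 shear: x ← x + 1/2·y: (-3/4, -27) → (-57/4, -27); (3, 27) → (33/2, 27); (-15/4, 27) → (39/4, 27); (-3/4, -9) → (-21/4, -9); (9/4, 0) → (9/4, 0)

image vertices: (-57/4, -27), (33/2, 27), (39/4, 27), (-21/4, -9), (9/4, 0)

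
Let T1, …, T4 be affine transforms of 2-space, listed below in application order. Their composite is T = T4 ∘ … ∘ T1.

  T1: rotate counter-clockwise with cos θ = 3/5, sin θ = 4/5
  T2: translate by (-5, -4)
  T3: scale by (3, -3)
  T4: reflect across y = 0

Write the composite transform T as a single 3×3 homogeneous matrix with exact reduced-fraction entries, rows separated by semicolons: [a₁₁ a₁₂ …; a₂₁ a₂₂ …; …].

T1 = [3/5 -4/5 0; 4/5 3/5 0; 0 0 1]
T2·T1 = [3/5 -4/5 -5; 4/5 3/5 -4; 0 0 1]
T3·…·T1 = [9/5 -12/5 -15; -12/5 -9/5 12; 0 0 1]
T4·…·T1 = [9/5 -12/5 -15; 12/5 9/5 -12; 0 0 1]

T = [9/5 -12/5 -15; 12/5 9/5 -12; 0 0 1]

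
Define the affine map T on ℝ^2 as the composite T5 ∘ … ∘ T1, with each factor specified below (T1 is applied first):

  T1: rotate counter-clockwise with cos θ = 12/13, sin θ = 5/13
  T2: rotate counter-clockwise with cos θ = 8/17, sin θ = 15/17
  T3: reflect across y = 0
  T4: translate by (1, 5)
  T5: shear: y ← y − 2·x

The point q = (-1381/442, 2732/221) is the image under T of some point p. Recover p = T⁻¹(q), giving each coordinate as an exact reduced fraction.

T1 = [12/13 -5/13 0; 5/13 12/13 0; 0 0 1]
T2·T1 = [21/221 -220/221 0; 220/221 21/221 0; 0 0 1]
T3·…·T1 = [21/221 -220/221 0; -220/221 -21/221 0; 0 0 1]
T4·…·T1 = [21/221 -220/221 1; -220/221 -21/221 5; 0 0 1]
T5·…·T1 = [21/221 -220/221 1; -262/221 419/221 3; 0 0 1]
det M = -1; M⁻¹ = [-419/221 -220/221 83/17; -262/221 -21/221 25/17; 0 0 1]
M⁻¹ · (-1381/442, 2732/221)ᵀ = (-3/2, 4)ᵀ

p = (-3/2, 4)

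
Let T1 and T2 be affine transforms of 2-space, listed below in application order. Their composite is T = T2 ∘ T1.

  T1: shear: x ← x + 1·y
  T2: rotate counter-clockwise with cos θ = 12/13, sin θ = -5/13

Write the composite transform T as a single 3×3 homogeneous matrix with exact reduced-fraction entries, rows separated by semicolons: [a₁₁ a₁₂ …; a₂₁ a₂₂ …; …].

T1 = [1 1 0; 0 1 0; 0 0 1]
T2·T1 = [12/13 17/13 0; -5/13 7/13 0; 0 0 1]

T = [12/13 17/13 0; -5/13 7/13 0; 0 0 1]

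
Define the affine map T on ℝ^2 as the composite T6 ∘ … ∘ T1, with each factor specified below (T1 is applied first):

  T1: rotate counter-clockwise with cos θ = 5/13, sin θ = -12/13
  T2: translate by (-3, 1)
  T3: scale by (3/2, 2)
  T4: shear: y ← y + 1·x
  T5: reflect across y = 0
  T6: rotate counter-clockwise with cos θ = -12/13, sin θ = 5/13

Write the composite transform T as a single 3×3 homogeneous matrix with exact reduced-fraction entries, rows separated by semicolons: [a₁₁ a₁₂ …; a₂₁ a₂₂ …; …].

T1 = [5/13 12/13 0; -12/13 5/13 0; 0 0 1]
T2·T1 = [5/13 12/13 -3; -12/13 5/13 1; 0 0 1]
T3·…·T1 = [15/26 18/13 -9/2; -24/13 10/13 2; 0 0 1]
T4·…·T1 = [15/26 18/13 -9/2; -33/26 28/13 -5/2; 0 0 1]
T5·…·T1 = [15/26 18/13 -9/2; 33/26 -28/13 5/2; 0 0 1]
T6·…·T1 = [-345/338 -76/169 83/26; -321/338 426/169 -105/26; 0 0 1]

T = [-345/338 -76/169 83/26; -321/338 426/169 -105/26; 0 0 1]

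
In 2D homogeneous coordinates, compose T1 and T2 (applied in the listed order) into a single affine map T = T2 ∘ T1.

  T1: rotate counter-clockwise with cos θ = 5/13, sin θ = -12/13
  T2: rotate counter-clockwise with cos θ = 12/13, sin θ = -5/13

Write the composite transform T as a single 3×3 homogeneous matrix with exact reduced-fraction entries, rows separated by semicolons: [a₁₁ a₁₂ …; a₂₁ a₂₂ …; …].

T = [0 1 0; -1 0 0; 0 0 1]

T1 = [5/13 12/13 0; -12/13 5/13 0; 0 0 1]
T2·T1 = [0 1 0; -1 0 0; 0 0 1]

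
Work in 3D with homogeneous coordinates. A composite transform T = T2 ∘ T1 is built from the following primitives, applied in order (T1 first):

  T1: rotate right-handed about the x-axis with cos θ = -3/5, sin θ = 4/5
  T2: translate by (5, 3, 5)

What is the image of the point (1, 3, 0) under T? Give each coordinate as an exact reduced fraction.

T1 rotate right-handed about the x-axis with cos θ = -3/5, sin θ = 4/5: (1, 3, 0) → (1, -9/5, 12/5)
T2 translate by (5, 3, 5): (1, -9/5, 12/5) → (6, 6/5, 37/5)

T(p) = (6, 6/5, 37/5)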